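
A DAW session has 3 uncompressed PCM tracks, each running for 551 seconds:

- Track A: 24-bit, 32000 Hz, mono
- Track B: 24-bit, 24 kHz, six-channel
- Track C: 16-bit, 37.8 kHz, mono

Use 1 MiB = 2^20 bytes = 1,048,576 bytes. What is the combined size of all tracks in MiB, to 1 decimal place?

Track A: 32,000 × 551 × 3 × 1 = 52,896,000 bytes.
Track B: 24,000 × 551 × 3 × 6 = 238,032,000 bytes.
Track C: 37,800 × 551 × 2 × 1 = 41,655,600 bytes.
Total = 332,583,600 bytes = 317.2 MiB.

317.2 MiB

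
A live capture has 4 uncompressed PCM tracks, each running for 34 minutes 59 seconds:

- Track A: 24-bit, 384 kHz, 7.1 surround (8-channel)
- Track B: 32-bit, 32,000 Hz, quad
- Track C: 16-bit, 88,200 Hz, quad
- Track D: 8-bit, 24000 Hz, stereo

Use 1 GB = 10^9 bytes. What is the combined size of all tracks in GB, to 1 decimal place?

22.0 GB

34 minutes 59 seconds = 2,099 s.
Track A: 384,000 × 2,099 × 3 × 8 = 19,344,384,000 bytes.
Track B: 32,000 × 2,099 × 4 × 4 = 1,074,688,000 bytes.
Track C: 88,200 × 2,099 × 2 × 4 = 1,481,054,400 bytes.
Track D: 24,000 × 2,099 × 1 × 2 = 100,752,000 bytes.
Total = 22,000,878,400 bytes = 22.0 GB.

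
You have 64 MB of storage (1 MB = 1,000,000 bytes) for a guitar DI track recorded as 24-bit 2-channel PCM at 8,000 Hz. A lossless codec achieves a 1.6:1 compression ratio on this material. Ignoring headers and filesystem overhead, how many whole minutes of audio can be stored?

35 minutes

Uncompressed byte rate = 8,000 × 3 × 2 = 48,000 bytes/s.
After 1.6:1 compression, effective rate ≈ 30000 bytes/s.
Capacity = 64 × 1,000,000 = 64,000,000 bytes.
64,000,000 / effective rate ≈ 2133.33 s → 35 minutes.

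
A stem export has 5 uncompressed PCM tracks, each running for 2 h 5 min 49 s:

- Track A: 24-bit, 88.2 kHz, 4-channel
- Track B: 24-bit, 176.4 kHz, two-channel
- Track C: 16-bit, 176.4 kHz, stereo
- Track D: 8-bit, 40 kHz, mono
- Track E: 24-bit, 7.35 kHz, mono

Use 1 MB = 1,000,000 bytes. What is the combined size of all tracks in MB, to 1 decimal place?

2 h 5 min 49 s = 7,549 s.
Track A: 88,200 × 7,549 × 3 × 4 = 7,989,861,600 bytes.
Track B: 176,400 × 7,549 × 3 × 2 = 7,989,861,600 bytes.
Track C: 176,400 × 7,549 × 2 × 2 = 5,326,574,400 bytes.
Track D: 40,000 × 7,549 × 1 × 1 = 301,960,000 bytes.
Track E: 7,350 × 7,549 × 3 × 1 = 166,455,450 bytes.
Total = 21,774,713,050 bytes = 21774.7 MB.

21774.7 MB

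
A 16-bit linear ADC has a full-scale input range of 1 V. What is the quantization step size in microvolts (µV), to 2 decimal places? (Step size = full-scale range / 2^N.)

15.26 µV

1 V / 2^16 = 1 / 65,536 V = 15.26 µV.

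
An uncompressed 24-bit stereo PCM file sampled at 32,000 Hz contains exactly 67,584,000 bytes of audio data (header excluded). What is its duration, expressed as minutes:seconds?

5:52

Byte rate = 32,000 × 3 × 2 = 192,000 bytes/s.
Duration = 67,584,000 / 192,000 = 352 s.
352 s = 5:52.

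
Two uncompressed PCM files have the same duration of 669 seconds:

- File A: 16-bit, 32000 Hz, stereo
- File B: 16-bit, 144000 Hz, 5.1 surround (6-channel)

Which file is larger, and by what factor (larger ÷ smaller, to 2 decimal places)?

File B, by a factor of 13.50

File A: 32,000 × 2 × 2 = 128,000 bytes/s.
File B: 144,000 × 2 × 6 = 1,728,000 bytes/s.
File B is larger; ratio = 1,156,032,000 / 85,632,000 = 13.50.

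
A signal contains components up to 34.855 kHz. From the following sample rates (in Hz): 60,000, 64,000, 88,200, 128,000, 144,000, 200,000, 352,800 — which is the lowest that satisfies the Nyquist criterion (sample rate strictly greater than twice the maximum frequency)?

Need sample rate > 2 × 34,855 = 69,710 Hz.
Lowest listed rate above 69,710 Hz is 88,200 Hz.

88,200 Hz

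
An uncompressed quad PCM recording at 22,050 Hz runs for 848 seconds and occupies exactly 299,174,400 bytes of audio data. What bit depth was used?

32 bits

Bytes per sample = 299,174,400 / (22,050 × 848 × 4) = 299,174,400 / 74,793,600 = 4.
Bit depth = 4 × 8 = 32 bits.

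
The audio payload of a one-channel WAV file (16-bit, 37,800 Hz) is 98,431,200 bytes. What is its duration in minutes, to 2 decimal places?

Byte rate = 37,800 × 2 × 1 = 75,600 bytes/s.
Duration = 98,431,200 / 75,600 = 1,302 s.
1,302 s / 60 = 21.70 minutes.

21.70 minutes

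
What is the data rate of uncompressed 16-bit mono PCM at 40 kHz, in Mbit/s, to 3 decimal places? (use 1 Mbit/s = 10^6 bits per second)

0.640 Mbit/s

Bit rate = 40,000 × 16 × 1 = 640,000 bits/s.
= 0.640 Mbit/s.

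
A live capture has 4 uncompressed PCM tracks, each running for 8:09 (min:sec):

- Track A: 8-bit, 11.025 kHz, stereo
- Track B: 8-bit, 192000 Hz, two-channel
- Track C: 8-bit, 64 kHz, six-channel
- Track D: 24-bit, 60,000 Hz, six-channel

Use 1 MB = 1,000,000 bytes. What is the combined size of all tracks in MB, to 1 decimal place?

914.5 MB

8:09 (min:sec) = 489 s.
Track A: 11,025 × 489 × 1 × 2 = 10,782,450 bytes.
Track B: 192,000 × 489 × 1 × 2 = 187,776,000 bytes.
Track C: 64,000 × 489 × 1 × 6 = 187,776,000 bytes.
Track D: 60,000 × 489 × 3 × 6 = 528,120,000 bytes.
Total = 914,454,450 bytes = 914.5 MB.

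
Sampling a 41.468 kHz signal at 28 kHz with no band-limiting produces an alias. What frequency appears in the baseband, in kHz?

Nyquist = 28,000/2 = 14,000 Hz; 41,468 Hz exceeds it.
Alias = |41,468 − 1×28,000| = |41,468 − 28,000| = 13,468 Hz = 13.468 kHz.

13.468 kHz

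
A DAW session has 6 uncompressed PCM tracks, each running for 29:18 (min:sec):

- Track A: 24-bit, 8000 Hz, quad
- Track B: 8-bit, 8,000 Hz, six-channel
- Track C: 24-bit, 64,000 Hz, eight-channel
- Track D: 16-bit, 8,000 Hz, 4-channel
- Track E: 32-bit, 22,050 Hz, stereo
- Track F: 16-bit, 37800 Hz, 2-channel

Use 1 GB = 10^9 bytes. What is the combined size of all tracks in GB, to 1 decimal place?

3.6 GB

29:18 (min:sec) = 1,758 s.
Track A: 8,000 × 1,758 × 3 × 4 = 168,768,000 bytes.
Track B: 8,000 × 1,758 × 1 × 6 = 84,384,000 bytes.
Track C: 64,000 × 1,758 × 3 × 8 = 2,700,288,000 bytes.
Track D: 8,000 × 1,758 × 2 × 4 = 112,512,000 bytes.
Track E: 22,050 × 1,758 × 4 × 2 = 310,111,200 bytes.
Track F: 37,800 × 1,758 × 2 × 2 = 265,809,600 bytes.
Total = 3,641,872,800 bytes = 3.6 GB.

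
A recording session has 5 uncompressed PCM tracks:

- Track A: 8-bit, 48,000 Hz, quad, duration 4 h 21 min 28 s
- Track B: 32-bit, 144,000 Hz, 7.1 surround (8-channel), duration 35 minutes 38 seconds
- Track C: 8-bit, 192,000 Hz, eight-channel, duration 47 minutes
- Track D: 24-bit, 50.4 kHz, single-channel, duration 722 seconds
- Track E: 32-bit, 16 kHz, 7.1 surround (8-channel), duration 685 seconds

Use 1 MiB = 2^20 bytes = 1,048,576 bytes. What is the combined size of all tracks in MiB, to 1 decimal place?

16837.5 MiB

Track A: 4 h 21 min 28 s = 15,688 s; 48,000 × 15,688 × 1 × 4 = 3,012,096,000 bytes.
Track B: 35 minutes 38 seconds = 2,138 s; 144,000 × 2,138 × 4 × 8 = 9,851,904,000 bytes.
Track C: 47 minutes = 2,820 s; 192,000 × 2,820 × 1 × 8 = 4,331,520,000 bytes.
Track D: 50,400 × 722 × 3 × 1 = 109,166,400 bytes.
Track E: 16,000 × 685 × 4 × 8 = 350,720,000 bytes.
Total = 17,655,406,400 bytes = 16837.5 MiB.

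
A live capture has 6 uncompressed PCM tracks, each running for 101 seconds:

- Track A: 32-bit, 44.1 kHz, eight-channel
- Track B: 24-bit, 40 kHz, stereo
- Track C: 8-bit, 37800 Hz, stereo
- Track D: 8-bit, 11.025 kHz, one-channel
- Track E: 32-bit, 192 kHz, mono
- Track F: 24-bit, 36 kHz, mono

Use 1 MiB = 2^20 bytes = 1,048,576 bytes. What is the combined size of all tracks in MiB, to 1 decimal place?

251.8 MiB

Track A: 44,100 × 101 × 4 × 8 = 142,531,200 bytes.
Track B: 40,000 × 101 × 3 × 2 = 24,240,000 bytes.
Track C: 37,800 × 101 × 1 × 2 = 7,635,600 bytes.
Track D: 11,025 × 101 × 1 × 1 = 1,113,525 bytes.
Track E: 192,000 × 101 × 4 × 1 = 77,568,000 bytes.
Track F: 36,000 × 101 × 3 × 1 = 10,908,000 bytes.
Total = 263,996,325 bytes = 251.8 MiB.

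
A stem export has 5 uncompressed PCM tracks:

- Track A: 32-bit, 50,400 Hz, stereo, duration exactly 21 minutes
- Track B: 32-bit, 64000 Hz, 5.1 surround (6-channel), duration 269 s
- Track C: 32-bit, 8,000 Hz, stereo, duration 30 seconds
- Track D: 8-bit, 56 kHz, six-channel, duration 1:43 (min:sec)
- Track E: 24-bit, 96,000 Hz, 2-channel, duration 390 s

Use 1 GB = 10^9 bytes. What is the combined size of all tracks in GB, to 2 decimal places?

1.18 GB

Track A: exactly 21 minutes = 1,260 s; 50,400 × 1,260 × 4 × 2 = 508,032,000 bytes.
Track B: 64,000 × 269 × 4 × 6 = 413,184,000 bytes.
Track C: 8,000 × 30 × 4 × 2 = 1,920,000 bytes.
Track D: 1:43 (min:sec) = 103 s; 56,000 × 103 × 1 × 6 = 34,608,000 bytes.
Track E: 96,000 × 390 × 3 × 2 = 224,640,000 bytes.
Total = 1,182,384,000 bytes = 1.18 GB.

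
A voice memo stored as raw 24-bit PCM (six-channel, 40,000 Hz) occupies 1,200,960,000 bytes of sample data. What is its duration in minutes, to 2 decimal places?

27.80 minutes

Byte rate = 40,000 × 3 × 6 = 720,000 bytes/s.
Duration = 1,200,960,000 / 720,000 = 1,668 s.
1,668 s / 60 = 27.80 minutes.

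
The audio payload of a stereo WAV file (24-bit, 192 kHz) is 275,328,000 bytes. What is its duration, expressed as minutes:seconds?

Byte rate = 192,000 × 3 × 2 = 1,152,000 bytes/s.
Duration = 275,328,000 / 1,152,000 = 239 s.
239 s = 3:59.

3:59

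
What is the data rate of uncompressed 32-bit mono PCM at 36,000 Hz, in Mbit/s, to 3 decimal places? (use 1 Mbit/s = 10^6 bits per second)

1.152 Mbit/s

Bit rate = 36,000 × 32 × 1 = 1,152,000 bits/s.
= 1.152 Mbit/s.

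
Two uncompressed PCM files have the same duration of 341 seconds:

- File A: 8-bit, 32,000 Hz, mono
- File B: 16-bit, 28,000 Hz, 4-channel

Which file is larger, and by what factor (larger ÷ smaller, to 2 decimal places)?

File B, by a factor of 7.00

File A: 32,000 × 1 × 1 = 32,000 bytes/s.
File B: 28,000 × 2 × 4 = 224,000 bytes/s.
File B is larger; ratio = 76,384,000 / 10,912,000 = 7.00.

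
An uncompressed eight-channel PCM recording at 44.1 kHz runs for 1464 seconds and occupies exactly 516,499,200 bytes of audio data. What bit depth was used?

Bytes per sample = 516,499,200 / (44,100 × 1,464 × 8) = 516,499,200 / 516,499,200 = 1.
Bit depth = 1 × 8 = 8 bits.

8 bits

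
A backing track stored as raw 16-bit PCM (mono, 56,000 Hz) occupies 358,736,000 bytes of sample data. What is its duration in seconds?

Byte rate = 56,000 × 2 × 1 = 112,000 bytes/s.
Duration = 358,736,000 / 112,000 = 3,203 s.

3,203 seconds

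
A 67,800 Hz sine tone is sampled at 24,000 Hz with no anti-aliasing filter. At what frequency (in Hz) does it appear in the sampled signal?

4,200 Hz

Nyquist = 24,000/2 = 12,000 Hz; 67,800 Hz exceeds it.
Alias = |67,800 − 3×24,000| = |67,800 − 72,000| = 4,200 Hz.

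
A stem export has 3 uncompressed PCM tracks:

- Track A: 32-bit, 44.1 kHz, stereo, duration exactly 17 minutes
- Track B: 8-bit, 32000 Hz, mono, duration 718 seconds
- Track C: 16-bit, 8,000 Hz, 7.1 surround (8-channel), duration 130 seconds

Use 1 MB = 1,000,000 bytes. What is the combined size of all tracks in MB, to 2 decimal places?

399.47 MB

Track A: exactly 17 minutes = 1,020 s; 44,100 × 1,020 × 4 × 2 = 359,856,000 bytes.
Track B: 32,000 × 718 × 1 × 1 = 22,976,000 bytes.
Track C: 8,000 × 130 × 2 × 8 = 16,640,000 bytes.
Total = 399,472,000 bytes = 399.47 MB.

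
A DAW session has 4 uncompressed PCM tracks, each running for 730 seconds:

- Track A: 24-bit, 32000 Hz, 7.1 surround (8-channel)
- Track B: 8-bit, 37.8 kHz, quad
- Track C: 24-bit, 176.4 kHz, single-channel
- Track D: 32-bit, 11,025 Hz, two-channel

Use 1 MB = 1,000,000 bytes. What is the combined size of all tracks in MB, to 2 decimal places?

1121.72 MB

Track A: 32,000 × 730 × 3 × 8 = 560,640,000 bytes.
Track B: 37,800 × 730 × 1 × 4 = 110,376,000 bytes.
Track C: 176,400 × 730 × 3 × 1 = 386,316,000 bytes.
Track D: 11,025 × 730 × 4 × 2 = 64,386,000 bytes.
Total = 1,121,718,000 bytes = 1121.72 MB.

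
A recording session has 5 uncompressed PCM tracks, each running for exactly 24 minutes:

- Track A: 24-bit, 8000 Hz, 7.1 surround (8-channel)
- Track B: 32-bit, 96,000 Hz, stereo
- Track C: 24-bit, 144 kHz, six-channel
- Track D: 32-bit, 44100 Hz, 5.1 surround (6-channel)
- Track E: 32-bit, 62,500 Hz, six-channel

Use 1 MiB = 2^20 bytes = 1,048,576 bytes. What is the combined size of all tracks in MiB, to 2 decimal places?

8391.36 MiB

exactly 24 minutes = 1,440 s.
Track A: 8,000 × 1,440 × 3 × 8 = 276,480,000 bytes.
Track B: 96,000 × 1,440 × 4 × 2 = 1,105,920,000 bytes.
Track C: 144,000 × 1,440 × 3 × 6 = 3,732,480,000 bytes.
Track D: 44,100 × 1,440 × 4 × 6 = 1,524,096,000 bytes.
Track E: 62,500 × 1,440 × 4 × 6 = 2,160,000,000 bytes.
Total = 8,798,976,000 bytes = 8391.36 MiB.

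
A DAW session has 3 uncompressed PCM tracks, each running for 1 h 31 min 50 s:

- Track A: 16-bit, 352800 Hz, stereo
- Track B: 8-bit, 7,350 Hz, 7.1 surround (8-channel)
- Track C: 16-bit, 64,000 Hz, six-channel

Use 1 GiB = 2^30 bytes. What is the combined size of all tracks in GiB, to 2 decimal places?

11.48 GiB

1 h 31 min 50 s = 5,510 s.
Track A: 352,800 × 5,510 × 2 × 2 = 7,775,712,000 bytes.
Track B: 7,350 × 5,510 × 1 × 8 = 323,988,000 bytes.
Track C: 64,000 × 5,510 × 2 × 6 = 4,231,680,000 bytes.
Total = 12,331,380,000 bytes = 11.48 GiB.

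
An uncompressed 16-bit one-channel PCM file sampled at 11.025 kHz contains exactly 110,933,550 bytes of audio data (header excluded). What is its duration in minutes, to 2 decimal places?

Byte rate = 11,025 × 2 × 1 = 22,050 bytes/s.
Duration = 110,933,550 / 22,050 = 5,031 s.
5,031 s / 60 = 83.85 minutes.

83.85 minutes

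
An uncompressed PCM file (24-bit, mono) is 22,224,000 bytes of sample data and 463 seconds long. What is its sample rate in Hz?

16,000 Hz

Bytes = sample_rate × seconds × bytes_per_sample × channels.
sample_rate = 22,224,000 / (463 × 3 × 1) = 22,224,000 / 1,389 = 16,000 Hz.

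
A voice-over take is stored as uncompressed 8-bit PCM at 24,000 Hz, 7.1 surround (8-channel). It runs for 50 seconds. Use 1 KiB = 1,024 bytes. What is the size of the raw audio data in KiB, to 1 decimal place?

9375.0 KiB

Bytes = 24,000 samples/s × 50 s × 1 bytes/sample × 8 ch = 9,600,000 bytes.
9,600,000 / 1,024 = 9375.0 KiB.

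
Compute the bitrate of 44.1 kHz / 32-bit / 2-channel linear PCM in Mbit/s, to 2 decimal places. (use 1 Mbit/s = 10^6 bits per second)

Bit rate = 44,100 × 32 × 2 = 2,822,400 bits/s.
= 2.82 Mbit/s.

2.82 Mbit/s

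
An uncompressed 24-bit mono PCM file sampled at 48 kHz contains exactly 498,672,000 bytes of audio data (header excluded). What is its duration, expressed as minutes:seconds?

57:43

Byte rate = 48,000 × 3 × 1 = 144,000 bytes/s.
Duration = 498,672,000 / 144,000 = 3,463 s.
3,463 s = 57:43.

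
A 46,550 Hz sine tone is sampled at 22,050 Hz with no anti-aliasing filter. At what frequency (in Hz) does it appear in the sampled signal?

Nyquist = 22,050/2 = 11,025 Hz; 46,550 Hz exceeds it.
Alias = |46,550 − 2×22,050| = |46,550 − 44,100| = 2,450 Hz.

2,450 Hz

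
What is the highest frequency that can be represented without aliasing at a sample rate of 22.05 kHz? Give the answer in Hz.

11,025 Hz

Nyquist frequency = sample rate / 2 = 22,050 / 2 = 11,025 Hz.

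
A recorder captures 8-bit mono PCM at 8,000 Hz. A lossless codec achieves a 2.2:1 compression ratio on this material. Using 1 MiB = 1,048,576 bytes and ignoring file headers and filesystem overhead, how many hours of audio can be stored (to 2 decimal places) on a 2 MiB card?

0.16 hours

Uncompressed byte rate = 8,000 × 1 × 1 = 8,000 bytes/s.
After 2.2:1 compression, effective rate ≈ 3636.36 bytes/s.
Capacity = 2 × 1,048,576 = 2,097,152 bytes.
2,097,152 / effective rate ≈ 576.72 s → 0.16 hours.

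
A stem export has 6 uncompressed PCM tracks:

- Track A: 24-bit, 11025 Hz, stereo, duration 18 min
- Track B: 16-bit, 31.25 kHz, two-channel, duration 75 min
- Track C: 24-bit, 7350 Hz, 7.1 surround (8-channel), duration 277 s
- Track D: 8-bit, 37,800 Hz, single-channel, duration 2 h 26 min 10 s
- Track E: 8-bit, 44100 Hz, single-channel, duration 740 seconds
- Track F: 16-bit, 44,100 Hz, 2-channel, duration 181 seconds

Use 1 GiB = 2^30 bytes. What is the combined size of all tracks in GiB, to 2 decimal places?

Track A: 18 min = 1,080 s; 11,025 × 1,080 × 3 × 2 = 71,442,000 bytes.
Track B: 75 min = 4,500 s; 31,250 × 4,500 × 2 × 2 = 562,500,000 bytes.
Track C: 7,350 × 277 × 3 × 8 = 48,862,800 bytes.
Track D: 2 h 26 min 10 s = 8,770 s; 37,800 × 8,770 × 1 × 1 = 331,506,000 bytes.
Track E: 44,100 × 740 × 1 × 1 = 32,634,000 bytes.
Track F: 44,100 × 181 × 2 × 2 = 31,928,400 bytes.
Total = 1,078,873,200 bytes = 1.00 GiB.

1.00 GiB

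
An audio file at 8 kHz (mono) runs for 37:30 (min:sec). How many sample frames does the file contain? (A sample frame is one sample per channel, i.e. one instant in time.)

18,000,000 sample frames

37:30 (min:sec) = 2,250 s.
8,000 samples/s × 2,250 s = 18,000,000 frames.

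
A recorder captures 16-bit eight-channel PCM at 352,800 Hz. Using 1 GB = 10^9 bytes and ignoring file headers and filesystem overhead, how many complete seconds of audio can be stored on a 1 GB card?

177 seconds

Uncompressed byte rate = 352,800 × 2 × 8 = 5,644,800 bytes/s.
Capacity = 1 × 1,000,000,000 = 1,000,000,000 bytes.
1,000,000,000 / 5,644,800 ≈ 177.15 s → 177 seconds.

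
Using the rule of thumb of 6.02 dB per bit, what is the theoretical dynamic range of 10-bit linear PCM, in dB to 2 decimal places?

60.20 dB

10 × 6.02 = 60.20 dB.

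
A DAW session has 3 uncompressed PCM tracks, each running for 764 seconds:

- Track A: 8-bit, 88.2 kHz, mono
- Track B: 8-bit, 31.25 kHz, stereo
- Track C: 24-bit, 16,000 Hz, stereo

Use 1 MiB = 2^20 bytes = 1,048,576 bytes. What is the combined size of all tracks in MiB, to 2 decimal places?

Track A: 88,200 × 764 × 1 × 1 = 67,384,800 bytes.
Track B: 31,250 × 764 × 1 × 2 = 47,750,000 bytes.
Track C: 16,000 × 764 × 3 × 2 = 73,344,000 bytes.
Total = 188,478,800 bytes = 179.75 MiB.

179.75 MiB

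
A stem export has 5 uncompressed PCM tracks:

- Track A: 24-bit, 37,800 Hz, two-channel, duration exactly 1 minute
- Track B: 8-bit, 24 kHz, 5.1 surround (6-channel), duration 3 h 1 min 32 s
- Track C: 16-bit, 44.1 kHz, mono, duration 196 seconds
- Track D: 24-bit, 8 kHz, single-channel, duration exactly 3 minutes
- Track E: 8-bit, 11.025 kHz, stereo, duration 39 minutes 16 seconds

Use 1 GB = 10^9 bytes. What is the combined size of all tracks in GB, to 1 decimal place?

Track A: exactly 1 minute = 60 s; 37,800 × 60 × 3 × 2 = 13,608,000 bytes.
Track B: 3 h 1 min 32 s = 10,892 s; 24,000 × 10,892 × 1 × 6 = 1,568,448,000 bytes.
Track C: 44,100 × 196 × 2 × 1 = 17,287,200 bytes.
Track D: exactly 3 minutes = 180 s; 8,000 × 180 × 3 × 1 = 4,320,000 bytes.
Track E: 39 minutes 16 seconds = 2,356 s; 11,025 × 2,356 × 1 × 2 = 51,949,800 bytes.
Total = 1,655,613,000 bytes = 1.7 GB.

1.7 GB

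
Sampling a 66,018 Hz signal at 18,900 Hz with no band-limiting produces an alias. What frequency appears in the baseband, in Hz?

Nyquist = 18,900/2 = 9,450 Hz; 66,018 Hz exceeds it.
Alias = |66,018 − 3×18,900| = |66,018 − 56,700| = 9,318 Hz.

9,318 Hz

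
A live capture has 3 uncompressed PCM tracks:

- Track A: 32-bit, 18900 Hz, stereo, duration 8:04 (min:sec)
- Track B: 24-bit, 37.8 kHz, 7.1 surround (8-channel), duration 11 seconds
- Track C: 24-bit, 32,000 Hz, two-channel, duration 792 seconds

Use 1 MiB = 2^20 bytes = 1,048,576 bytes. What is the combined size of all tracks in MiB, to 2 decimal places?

224.33 MiB

Track A: 8:04 (min:sec) = 484 s; 18,900 × 484 × 4 × 2 = 73,180,800 bytes.
Track B: 37,800 × 11 × 3 × 8 = 9,979,200 bytes.
Track C: 32,000 × 792 × 3 × 2 = 152,064,000 bytes.
Total = 235,224,000 bytes = 224.33 MiB.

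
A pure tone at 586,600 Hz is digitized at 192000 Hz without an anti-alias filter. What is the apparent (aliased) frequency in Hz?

10,600 Hz

Nyquist = 192,000/2 = 96,000 Hz; 586,600 Hz exceeds it.
Alias = |586,600 − 3×192,000| = |586,600 − 576,000| = 10,600 Hz.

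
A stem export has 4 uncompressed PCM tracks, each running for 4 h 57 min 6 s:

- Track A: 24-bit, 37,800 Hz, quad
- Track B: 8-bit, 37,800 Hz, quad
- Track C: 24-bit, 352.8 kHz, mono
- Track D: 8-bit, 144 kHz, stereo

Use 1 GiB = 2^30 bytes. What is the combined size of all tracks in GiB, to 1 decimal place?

4 h 57 min 6 s = 17,826 s.
Track A: 37,800 × 17,826 × 3 × 4 = 8,085,873,600 bytes.
Track B: 37,800 × 17,826 × 1 × 4 = 2,695,291,200 bytes.
Track C: 352,800 × 17,826 × 3 × 1 = 18,867,038,400 bytes.
Track D: 144,000 × 17,826 × 1 × 2 = 5,133,888,000 bytes.
Total = 34,782,091,200 bytes = 32.4 GiB.

32.4 GiB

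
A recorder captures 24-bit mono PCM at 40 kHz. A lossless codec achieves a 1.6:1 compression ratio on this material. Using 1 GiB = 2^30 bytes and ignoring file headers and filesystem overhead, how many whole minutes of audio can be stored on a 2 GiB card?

Uncompressed byte rate = 40,000 × 3 × 1 = 120,000 bytes/s.
After 1.6:1 compression, effective rate ≈ 75000 bytes/s.
Capacity = 2 × 1,073,741,824 = 2,147,483,648 bytes.
2,147,483,648 / effective rate ≈ 28633.12 s → 477 minutes.

477 minutes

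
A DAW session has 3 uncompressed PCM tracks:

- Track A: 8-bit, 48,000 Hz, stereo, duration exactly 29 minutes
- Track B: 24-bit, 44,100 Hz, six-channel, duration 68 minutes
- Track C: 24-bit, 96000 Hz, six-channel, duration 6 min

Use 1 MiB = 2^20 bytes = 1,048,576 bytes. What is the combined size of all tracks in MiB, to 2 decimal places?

Track A: exactly 29 minutes = 1,740 s; 48,000 × 1,740 × 1 × 2 = 167,040,000 bytes.
Track B: 68 minutes = 4,080 s; 44,100 × 4,080 × 3 × 6 = 3,238,704,000 bytes.
Track C: 6 min = 360 s; 96,000 × 360 × 3 × 6 = 622,080,000 bytes.
Total = 4,027,824,000 bytes = 3841.23 MiB.

3841.23 MiB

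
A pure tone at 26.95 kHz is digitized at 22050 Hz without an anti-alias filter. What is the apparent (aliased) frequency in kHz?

4.9 kHz

Nyquist = 22,050/2 = 11,025 Hz; 26,950 Hz exceeds it.
Alias = |26,950 − 1×22,050| = |26,950 − 22,050| = 4,900 Hz = 4.9 kHz.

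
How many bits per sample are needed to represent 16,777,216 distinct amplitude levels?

log2(16,777,216) = 24.

24 bits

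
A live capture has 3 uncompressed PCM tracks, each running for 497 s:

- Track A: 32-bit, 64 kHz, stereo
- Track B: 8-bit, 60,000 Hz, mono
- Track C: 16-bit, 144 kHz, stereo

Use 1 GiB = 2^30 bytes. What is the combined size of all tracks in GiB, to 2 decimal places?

0.53 GiB

Track A: 64,000 × 497 × 4 × 2 = 254,464,000 bytes.
Track B: 60,000 × 497 × 1 × 1 = 29,820,000 bytes.
Track C: 144,000 × 497 × 2 × 2 = 286,272,000 bytes.
Total = 570,556,000 bytes = 0.53 GiB.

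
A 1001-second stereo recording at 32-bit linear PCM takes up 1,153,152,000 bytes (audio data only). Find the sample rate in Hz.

Bytes = sample_rate × seconds × bytes_per_sample × channels.
sample_rate = 1,153,152,000 / (1,001 × 4 × 2) = 1,153,152,000 / 8,008 = 144,000 Hz.

144,000 Hz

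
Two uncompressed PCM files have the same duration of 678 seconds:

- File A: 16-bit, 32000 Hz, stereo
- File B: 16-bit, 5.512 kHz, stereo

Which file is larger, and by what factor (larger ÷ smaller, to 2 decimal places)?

File A, by a factor of 5.81

File A: 32,000 × 2 × 2 = 128,000 bytes/s.
File B: 5,512 × 2 × 2 = 22,048 bytes/s.
File A is larger; ratio = 86,784,000 / 14,948,544 = 5.81.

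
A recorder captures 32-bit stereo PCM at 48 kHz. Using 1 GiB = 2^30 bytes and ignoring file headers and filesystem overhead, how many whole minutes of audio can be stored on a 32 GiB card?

Uncompressed byte rate = 48,000 × 4 × 2 = 384,000 bytes/s.
Capacity = 32 × 1,073,741,824 = 34,359,738,368 bytes.
34,359,738,368 / 384,000 ≈ 89478.49 s → 1,491 minutes.

1,491 minutes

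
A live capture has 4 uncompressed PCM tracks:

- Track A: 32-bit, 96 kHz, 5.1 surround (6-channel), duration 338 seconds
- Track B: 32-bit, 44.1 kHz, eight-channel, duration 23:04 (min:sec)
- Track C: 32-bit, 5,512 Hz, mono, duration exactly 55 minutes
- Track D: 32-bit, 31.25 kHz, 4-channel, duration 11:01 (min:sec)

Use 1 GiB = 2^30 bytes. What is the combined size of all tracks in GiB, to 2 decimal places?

Track A: 96,000 × 338 × 4 × 6 = 778,752,000 bytes.
Track B: 23:04 (min:sec) = 1,384 s; 44,100 × 1,384 × 4 × 8 = 1,953,100,800 bytes.
Track C: exactly 55 minutes = 3,300 s; 5,512 × 3,300 × 4 × 1 = 72,758,400 bytes.
Track D: 11:01 (min:sec) = 661 s; 31,250 × 661 × 4 × 4 = 330,500,000 bytes.
Total = 3,135,111,200 bytes = 2.92 GiB.

2.92 GiB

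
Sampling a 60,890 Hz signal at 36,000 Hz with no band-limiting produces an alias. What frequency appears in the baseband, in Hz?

Nyquist = 36,000/2 = 18,000 Hz; 60,890 Hz exceeds it.
Alias = |60,890 − 2×36,000| = |60,890 − 72,000| = 11,110 Hz.

11,110 Hz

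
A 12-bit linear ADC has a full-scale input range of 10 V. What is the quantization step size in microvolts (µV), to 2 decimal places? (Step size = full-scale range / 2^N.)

2441.41 µV

10 V / 2^12 = 10 / 4,096 V = 2441.41 µV.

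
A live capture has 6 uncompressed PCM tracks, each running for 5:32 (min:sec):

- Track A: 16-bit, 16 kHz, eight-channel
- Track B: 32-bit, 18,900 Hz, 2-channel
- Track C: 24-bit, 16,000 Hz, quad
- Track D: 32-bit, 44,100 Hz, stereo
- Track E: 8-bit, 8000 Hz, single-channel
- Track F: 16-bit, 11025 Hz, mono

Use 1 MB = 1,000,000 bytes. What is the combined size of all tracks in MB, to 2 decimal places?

326.04 MB

5:32 (min:sec) = 332 s.
Track A: 16,000 × 332 × 2 × 8 = 84,992,000 bytes.
Track B: 18,900 × 332 × 4 × 2 = 50,198,400 bytes.
Track C: 16,000 × 332 × 3 × 4 = 63,744,000 bytes.
Track D: 44,100 × 332 × 4 × 2 = 117,129,600 bytes.
Track E: 8,000 × 332 × 1 × 1 = 2,656,000 bytes.
Track F: 11,025 × 332 × 2 × 1 = 7,320,600 bytes.
Total = 326,040,600 bytes = 326.04 MB.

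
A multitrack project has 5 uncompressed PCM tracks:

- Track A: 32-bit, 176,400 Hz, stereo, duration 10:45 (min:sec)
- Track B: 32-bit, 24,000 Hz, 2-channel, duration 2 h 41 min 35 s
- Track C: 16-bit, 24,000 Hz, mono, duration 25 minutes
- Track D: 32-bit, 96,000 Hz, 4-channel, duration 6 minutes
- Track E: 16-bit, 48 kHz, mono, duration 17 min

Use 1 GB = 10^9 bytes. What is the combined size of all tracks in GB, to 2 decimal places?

3.49 GB

Track A: 10:45 (min:sec) = 645 s; 176,400 × 645 × 4 × 2 = 910,224,000 bytes.
Track B: 2 h 41 min 35 s = 9,695 s; 24,000 × 9,695 × 4 × 2 = 1,861,440,000 bytes.
Track C: 25 minutes = 1,500 s; 24,000 × 1,500 × 2 × 1 = 72,000,000 bytes.
Track D: 6 minutes = 360 s; 96,000 × 360 × 4 × 4 = 552,960,000 bytes.
Track E: 17 min = 1,020 s; 48,000 × 1,020 × 2 × 1 = 97,920,000 bytes.
Total = 3,494,544,000 bytes = 3.49 GB.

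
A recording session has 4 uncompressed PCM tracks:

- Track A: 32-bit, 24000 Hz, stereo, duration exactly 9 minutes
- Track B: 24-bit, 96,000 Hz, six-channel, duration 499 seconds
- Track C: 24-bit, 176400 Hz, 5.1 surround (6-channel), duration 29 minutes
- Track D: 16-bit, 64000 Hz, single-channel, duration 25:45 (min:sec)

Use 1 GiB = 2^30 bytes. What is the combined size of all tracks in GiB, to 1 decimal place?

6.2 GiB

Track A: exactly 9 minutes = 540 s; 24,000 × 540 × 4 × 2 = 103,680,000 bytes.
Track B: 96,000 × 499 × 3 × 6 = 862,272,000 bytes.
Track C: 29 minutes = 1,740 s; 176,400 × 1,740 × 3 × 6 = 5,524,848,000 bytes.
Track D: 25:45 (min:sec) = 1,545 s; 64,000 × 1,545 × 2 × 1 = 197,760,000 bytes.
Total = 6,688,560,000 bytes = 6.2 GiB.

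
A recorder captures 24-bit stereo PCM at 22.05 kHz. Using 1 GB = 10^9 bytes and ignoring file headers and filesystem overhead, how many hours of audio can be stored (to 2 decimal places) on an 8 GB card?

16.80 hours

Uncompressed byte rate = 22,050 × 3 × 2 = 132,300 bytes/s.
Capacity = 8 × 1,000,000,000 = 8,000,000,000 bytes.
8,000,000,000 / 132,300 ≈ 60468.63 s → 16.80 hours.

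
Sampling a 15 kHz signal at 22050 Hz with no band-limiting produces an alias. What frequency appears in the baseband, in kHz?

Nyquist = 22,050/2 = 11,025 Hz; 15,000 Hz exceeds it.
Alias = |15,000 − 1×22,050| = |15,000 − 22,050| = 7,050 Hz = 7.05 kHz.

7.05 kHz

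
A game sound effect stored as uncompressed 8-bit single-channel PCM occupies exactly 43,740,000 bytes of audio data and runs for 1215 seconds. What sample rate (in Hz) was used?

36,000 Hz

Bytes = sample_rate × seconds × bytes_per_sample × channels.
sample_rate = 43,740,000 / (1,215 × 1 × 1) = 43,740,000 / 1,215 = 36,000 Hz.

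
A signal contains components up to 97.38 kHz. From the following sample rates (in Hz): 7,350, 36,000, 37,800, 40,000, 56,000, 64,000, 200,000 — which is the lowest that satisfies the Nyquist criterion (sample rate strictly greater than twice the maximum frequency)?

Need sample rate > 2 × 97,380 = 194,760 Hz.
Lowest listed rate above 194,760 Hz is 200,000 Hz.

200,000 Hz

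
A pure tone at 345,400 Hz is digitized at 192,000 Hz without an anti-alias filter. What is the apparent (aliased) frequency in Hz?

38,600 Hz

Nyquist = 192,000/2 = 96,000 Hz; 345,400 Hz exceeds it.
Alias = |345,400 − 2×192,000| = |345,400 − 384,000| = 38,600 Hz.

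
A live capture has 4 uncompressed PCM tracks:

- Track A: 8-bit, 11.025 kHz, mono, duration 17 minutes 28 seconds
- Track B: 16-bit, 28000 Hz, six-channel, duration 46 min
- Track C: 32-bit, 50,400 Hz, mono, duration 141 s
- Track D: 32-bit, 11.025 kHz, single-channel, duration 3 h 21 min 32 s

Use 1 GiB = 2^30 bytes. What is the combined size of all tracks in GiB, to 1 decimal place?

Track A: 17 minutes 28 seconds = 1,048 s; 11,025 × 1,048 × 1 × 1 = 11,554,200 bytes.
Track B: 46 min = 2,760 s; 28,000 × 2,760 × 2 × 6 = 927,360,000 bytes.
Track C: 50,400 × 141 × 4 × 1 = 28,425,600 bytes.
Track D: 3 h 21 min 32 s = 12,092 s; 11,025 × 12,092 × 4 × 1 = 533,257,200 bytes.
Total = 1,500,597,000 bytes = 1.4 GiB.

1.4 GiB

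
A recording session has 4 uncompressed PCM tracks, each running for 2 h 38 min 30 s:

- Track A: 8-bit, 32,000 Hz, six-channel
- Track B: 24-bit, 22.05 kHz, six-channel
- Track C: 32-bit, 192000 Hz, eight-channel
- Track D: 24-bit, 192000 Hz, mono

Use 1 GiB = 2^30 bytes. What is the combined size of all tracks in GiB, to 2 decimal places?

64.73 GiB

2 h 38 min 30 s = 9,510 s.
Track A: 32,000 × 9,510 × 1 × 6 = 1,825,920,000 bytes.
Track B: 22,050 × 9,510 × 3 × 6 = 3,774,519,000 bytes.
Track C: 192,000 × 9,510 × 4 × 8 = 58,429,440,000 bytes.
Track D: 192,000 × 9,510 × 3 × 1 = 5,477,760,000 bytes.
Total = 69,507,639,000 bytes = 64.73 GiB.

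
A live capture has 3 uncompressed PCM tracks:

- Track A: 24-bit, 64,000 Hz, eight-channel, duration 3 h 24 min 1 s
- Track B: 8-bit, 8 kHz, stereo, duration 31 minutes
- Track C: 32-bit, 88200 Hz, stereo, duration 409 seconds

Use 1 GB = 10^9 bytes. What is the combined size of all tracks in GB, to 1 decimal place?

Track A: 3 h 24 min 1 s = 12,241 s; 64,000 × 12,241 × 3 × 8 = 18,802,176,000 bytes.
Track B: 31 minutes = 1,860 s; 8,000 × 1,860 × 1 × 2 = 29,760,000 bytes.
Track C: 88,200 × 409 × 4 × 2 = 288,590,400 bytes.
Total = 19,120,526,400 bytes = 19.1 GB.

19.1 GB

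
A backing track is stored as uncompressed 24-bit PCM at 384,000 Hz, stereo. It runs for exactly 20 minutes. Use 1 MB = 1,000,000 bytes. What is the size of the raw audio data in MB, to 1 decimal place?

Duration = exactly 20 minutes = 1,200 s.
Bytes = 384,000 samples/s × 1,200 s × 3 bytes/sample × 2 ch = 2,764,800,000 bytes.
2,764,800,000 / 1,000,000 = 2764.8 MB.

2764.8 MB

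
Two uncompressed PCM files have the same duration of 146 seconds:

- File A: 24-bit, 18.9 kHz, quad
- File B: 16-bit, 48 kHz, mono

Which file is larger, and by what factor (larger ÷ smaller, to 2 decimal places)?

File A, by a factor of 2.36

File A: 18,900 × 3 × 4 = 226,800 bytes/s.
File B: 48,000 × 2 × 1 = 96,000 bytes/s.
File A is larger; ratio = 33,112,800 / 14,016,000 = 2.36.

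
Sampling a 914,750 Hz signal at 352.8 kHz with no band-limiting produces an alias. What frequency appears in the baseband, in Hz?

143,650 Hz

Nyquist = 352,800/2 = 176,400 Hz; 914,750 Hz exceeds it.
Alias = |914,750 − 3×352,800| = |914,750 − 1,058,400| = 143,650 Hz.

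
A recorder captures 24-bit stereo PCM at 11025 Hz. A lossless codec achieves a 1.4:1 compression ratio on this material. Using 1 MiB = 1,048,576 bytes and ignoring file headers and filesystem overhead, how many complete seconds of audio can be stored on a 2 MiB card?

44 seconds

Uncompressed byte rate = 11,025 × 3 × 2 = 66,150 bytes/s.
After 1.4:1 compression, effective rate ≈ 47250 bytes/s.
Capacity = 2 × 1,048,576 = 2,097,152 bytes.
2,097,152 / effective rate ≈ 44.38 s → 44 seconds.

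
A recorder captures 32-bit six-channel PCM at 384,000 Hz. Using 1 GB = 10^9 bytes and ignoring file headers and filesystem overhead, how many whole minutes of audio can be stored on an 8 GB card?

Uncompressed byte rate = 384,000 × 4 × 6 = 9,216,000 bytes/s.
Capacity = 8 × 1,000,000,000 = 8,000,000,000 bytes.
8,000,000,000 / 9,216,000 ≈ 868.06 s → 14 minutes.

14 minutes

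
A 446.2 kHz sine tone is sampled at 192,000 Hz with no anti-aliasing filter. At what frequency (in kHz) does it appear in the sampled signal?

Nyquist = 192,000/2 = 96,000 Hz; 446,200 Hz exceeds it.
Alias = |446,200 − 2×192,000| = |446,200 − 384,000| = 62,200 Hz = 62.2 kHz.

62.2 kHz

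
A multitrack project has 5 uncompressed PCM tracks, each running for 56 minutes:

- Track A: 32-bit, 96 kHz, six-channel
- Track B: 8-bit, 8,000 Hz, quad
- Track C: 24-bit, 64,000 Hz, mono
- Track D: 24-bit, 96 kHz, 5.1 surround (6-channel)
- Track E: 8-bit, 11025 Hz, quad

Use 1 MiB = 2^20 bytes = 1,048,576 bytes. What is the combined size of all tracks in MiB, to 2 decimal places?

13779.01 MiB

56 minutes = 3,360 s.
Track A: 96,000 × 3,360 × 4 × 6 = 7,741,440,000 bytes.
Track B: 8,000 × 3,360 × 1 × 4 = 107,520,000 bytes.
Track C: 64,000 × 3,360 × 3 × 1 = 645,120,000 bytes.
Track D: 96,000 × 3,360 × 3 × 6 = 5,806,080,000 bytes.
Track E: 11,025 × 3,360 × 1 × 4 = 148,176,000 bytes.
Total = 14,448,336,000 bytes = 13779.01 MiB.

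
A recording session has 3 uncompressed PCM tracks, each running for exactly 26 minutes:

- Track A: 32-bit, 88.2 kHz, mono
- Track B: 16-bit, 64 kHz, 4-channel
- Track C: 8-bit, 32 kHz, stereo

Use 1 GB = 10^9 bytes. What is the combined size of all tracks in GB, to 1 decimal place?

exactly 26 minutes = 1,560 s.
Track A: 88,200 × 1,560 × 4 × 1 = 550,368,000 bytes.
Track B: 64,000 × 1,560 × 2 × 4 = 798,720,000 bytes.
Track C: 32,000 × 1,560 × 1 × 2 = 99,840,000 bytes.
Total = 1,448,928,000 bytes = 1.4 GB.

1.4 GB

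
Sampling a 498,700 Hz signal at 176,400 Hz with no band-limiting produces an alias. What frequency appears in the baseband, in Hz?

30,500 Hz

Nyquist = 176,400/2 = 88,200 Hz; 498,700 Hz exceeds it.
Alias = |498,700 − 3×176,400| = |498,700 − 529,200| = 30,500 Hz.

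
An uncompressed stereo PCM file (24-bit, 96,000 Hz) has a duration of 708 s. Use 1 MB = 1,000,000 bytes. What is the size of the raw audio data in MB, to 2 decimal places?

407.81 MB

Bytes = 96,000 samples/s × 708 s × 3 bytes/sample × 2 ch = 407,808,000 bytes.
407,808,000 / 1,000,000 = 407.81 MB.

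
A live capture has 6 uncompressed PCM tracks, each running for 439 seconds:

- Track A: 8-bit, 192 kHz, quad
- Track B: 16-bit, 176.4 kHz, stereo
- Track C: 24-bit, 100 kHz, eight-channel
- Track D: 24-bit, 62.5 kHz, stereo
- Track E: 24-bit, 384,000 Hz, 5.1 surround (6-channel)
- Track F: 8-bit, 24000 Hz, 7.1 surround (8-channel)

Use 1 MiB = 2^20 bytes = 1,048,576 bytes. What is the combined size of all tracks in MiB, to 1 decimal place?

4752.9 MiB

Track A: 192,000 × 439 × 1 × 4 = 337,152,000 bytes.
Track B: 176,400 × 439 × 2 × 2 = 309,758,400 bytes.
Track C: 100,000 × 439 × 3 × 8 = 1,053,600,000 bytes.
Track D: 62,500 × 439 × 3 × 2 = 164,625,000 bytes.
Track E: 384,000 × 439 × 3 × 6 = 3,034,368,000 bytes.
Track F: 24,000 × 439 × 1 × 8 = 84,288,000 bytes.
Total = 4,983,791,400 bytes = 4752.9 MiB.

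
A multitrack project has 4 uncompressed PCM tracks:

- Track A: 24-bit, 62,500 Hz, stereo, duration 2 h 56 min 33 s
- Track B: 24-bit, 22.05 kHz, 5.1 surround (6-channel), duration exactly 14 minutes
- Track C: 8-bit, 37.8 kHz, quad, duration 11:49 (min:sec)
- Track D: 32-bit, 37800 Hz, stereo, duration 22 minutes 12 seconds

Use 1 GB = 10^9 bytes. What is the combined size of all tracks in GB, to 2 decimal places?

4.82 GB

Track A: 2 h 56 min 33 s = 10,593 s; 62,500 × 10,593 × 3 × 2 = 3,972,375,000 bytes.
Track B: exactly 14 minutes = 840 s; 22,050 × 840 × 3 × 6 = 333,396,000 bytes.
Track C: 11:49 (min:sec) = 709 s; 37,800 × 709 × 1 × 4 = 107,200,800 bytes.
Track D: 22 minutes 12 seconds = 1,332 s; 37,800 × 1,332 × 4 × 2 = 402,796,800 bytes.
Total = 4,815,768,600 bytes = 4.82 GB.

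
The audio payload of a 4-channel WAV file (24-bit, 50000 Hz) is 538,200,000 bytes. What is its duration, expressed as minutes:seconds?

14:57

Byte rate = 50,000 × 3 × 4 = 600,000 bytes/s.
Duration = 538,200,000 / 600,000 = 897 s.
897 s = 14:57.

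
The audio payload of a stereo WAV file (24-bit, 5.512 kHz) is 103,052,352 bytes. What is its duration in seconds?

3,116 seconds

Byte rate = 5,512 × 3 × 2 = 33,072 bytes/s.
Duration = 103,052,352 / 33,072 = 3,116 s.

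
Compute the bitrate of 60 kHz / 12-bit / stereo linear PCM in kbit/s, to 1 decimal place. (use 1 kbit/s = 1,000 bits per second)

Bit rate = 60,000 × 12 × 2 = 1,440,000 bits/s.
= 1440.0 kbit/s.

1440.0 kbit/s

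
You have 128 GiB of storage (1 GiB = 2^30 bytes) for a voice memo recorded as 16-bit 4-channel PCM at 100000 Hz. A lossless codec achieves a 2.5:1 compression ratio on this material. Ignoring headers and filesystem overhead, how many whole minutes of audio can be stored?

Uncompressed byte rate = 100,000 × 2 × 4 = 800,000 bytes/s.
After 2.5:1 compression, effective rate ≈ 320000 bytes/s.
Capacity = 128 × 1,073,741,824 = 137,438,953,472 bytes.
137,438,953,472 / effective rate ≈ 429496.73 s → 7,158 minutes.

7,158 minutes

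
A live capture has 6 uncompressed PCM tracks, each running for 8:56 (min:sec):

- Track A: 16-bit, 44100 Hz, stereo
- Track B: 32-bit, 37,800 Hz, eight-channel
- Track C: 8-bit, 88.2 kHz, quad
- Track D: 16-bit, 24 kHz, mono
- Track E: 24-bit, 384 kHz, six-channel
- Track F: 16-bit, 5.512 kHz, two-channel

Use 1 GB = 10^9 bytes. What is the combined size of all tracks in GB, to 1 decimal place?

4.7 GB

8:56 (min:sec) = 536 s.
Track A: 44,100 × 536 × 2 × 2 = 94,550,400 bytes.
Track B: 37,800 × 536 × 4 × 8 = 648,345,600 bytes.
Track C: 88,200 × 536 × 1 × 4 = 189,100,800 bytes.
Track D: 24,000 × 536 × 2 × 1 = 25,728,000 bytes.
Track E: 384,000 × 536 × 3 × 6 = 3,704,832,000 bytes.
Track F: 5,512 × 536 × 2 × 2 = 11,817,728 bytes.
Total = 4,674,374,528 bytes = 4.7 GB.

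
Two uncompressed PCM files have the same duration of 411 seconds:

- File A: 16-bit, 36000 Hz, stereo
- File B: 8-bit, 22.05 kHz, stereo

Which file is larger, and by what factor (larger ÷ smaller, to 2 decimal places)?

File A, by a factor of 3.27

File A: 36,000 × 2 × 2 = 144,000 bytes/s.
File B: 22,050 × 1 × 2 = 44,100 bytes/s.
File A is larger; ratio = 59,184,000 / 18,125,100 = 3.27.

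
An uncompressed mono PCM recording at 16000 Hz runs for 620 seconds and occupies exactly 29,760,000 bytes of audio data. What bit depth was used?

24 bits

Bytes per sample = 29,760,000 / (16,000 × 620 × 1) = 29,760,000 / 9,920,000 = 3.
Bit depth = 3 × 8 = 24 bits.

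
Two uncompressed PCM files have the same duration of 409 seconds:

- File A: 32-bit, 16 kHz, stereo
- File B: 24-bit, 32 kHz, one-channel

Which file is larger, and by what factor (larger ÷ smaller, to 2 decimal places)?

File A, by a factor of 1.33

File A: 16,000 × 4 × 2 = 128,000 bytes/s.
File B: 32,000 × 3 × 1 = 96,000 bytes/s.
File A is larger; ratio = 52,352,000 / 39,264,000 = 1.33.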